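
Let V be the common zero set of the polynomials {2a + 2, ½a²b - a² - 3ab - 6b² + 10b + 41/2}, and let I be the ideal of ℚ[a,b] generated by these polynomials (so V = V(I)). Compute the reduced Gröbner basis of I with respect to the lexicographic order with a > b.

G = {a + 1, b² - 9/4b - 13/4}

f_1 = 2a + 2, LT = a.
f_2 = ½a²b - a² - 3ab - 6b² + 10b + 41/2, LT = a²b.

S(f_1,f_2): lcm = a²b. S = 2a² + 7ab + 12b² - 20b - 41.
  leading term a²: subtract (a)·f_1 from 2a² + 7ab + 12b² - 20b - 41 → 7ab - 2a + 12b² - 20b - 41
  leading term ab: subtract (7/2b)·f_1 from 7ab - 2a + 12b² - 20b - 41 → -2a + 12b² - 27b - 41
  leading term a: subtract (-1)·f_1 from -2a + 12b² - 27b - 41 → 12b² - 27b - 39
  leading term b²: no divisor's leading term divides it; move 12b² to the remainder.
  leading term b: no divisor's leading term divides it; move -27b to the remainder.
  leading term 1: no divisor's leading term divides it; move -39 to the remainder.
  remainder 12b² - 27b - 39 ≠ 0; add g_3 = 12b² - 27b - 39 to the basis.

S(f_1,g_3): leading monomials are coprime, so the S-polynomial reduces to 0 (Buchberger's first criterion).
S(f_2,g_3): lcm = a²b². S = ¼a²b + 13/4a² - 6ab² - 12b³ + 20b² + 41b.
  leading term a²b: subtract (⅛ab)·f_1 from ¼a²b + 13/4a² - 6ab² - 12b³ + 20b² + 41b → 13/4a² - 6ab² - ¼ab - 12b³ + 20b² + 41b
  leading term a²: subtract (13/8a)·f_1 from 13/4a² - 6ab² - ¼ab - 12b³ + 20b² + 41b → -6ab² - ¼ab - 13/4a - 12b³ + 20b² + 41b
  leading term ab²: subtract (-3b²)·f_1 from -6ab² - ¼ab - 13/4a - 12b³ + 20b² + 41b → -¼ab - 13/4a - 12b³ + 26b² + 41b
  leading term ab: subtract (-⅛b)·f_1 from -¼ab - 13/4a - 12b³ + 26b² + 41b → -13/4a - 12b³ + 26b² + 165/4b
  leading term a: subtract (-13/8)·f_1 from -13/4a - 12b³ + 26b² + 165/4b → -12b³ + 26b² + 165/4b + 13/4
  leading term b³: subtract (-b)·g_3 from -12b³ + 26b² + 165/4b + 13/4 → -b² + 9/4b + 13/4
  leading term b²: subtract (-1/12)·g_3 from -b² + 9/4b + 13/4 → 0
  remainder 0.

Every S-polynomial of the final basis reduces to 0, so we have a Gröbner basis.
Inter-reduce: drop elements whose leading term is divisible by another's, tail-reduce, and make monic.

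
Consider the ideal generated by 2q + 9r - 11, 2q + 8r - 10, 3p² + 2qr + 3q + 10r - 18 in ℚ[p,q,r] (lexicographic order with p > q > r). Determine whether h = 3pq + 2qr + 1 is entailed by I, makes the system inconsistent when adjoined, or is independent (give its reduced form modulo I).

First compute the reduced Gröbner basis of I by Buchberger's algorithm.
f_1 = 2q + 9r - 11, LT = q.
f_2 = 2q + 8r - 10, LT = q.
f_3 = 3p² + 2qr + 3q + 10r - 18, LT = p².

S(f_1,f_2): lcm = q. S = ½r - ½.
  reduce S modulo (f_1, f_2, f_3):
  remainder ½r - ½ ≠ 0; add k_4 = ½r - ½ to the basis.

The other S-polynomials (S(f_1,f_3), S(f_2,f_3), S(f_1,k_4), S(f_2,k_4), S(f_3,k_4)) all reduce to 0 modulo the current basis, so we have a Gröbner basis.
Inter-reduce: drop elements whose leading term is divisible by another's, tail-reduce, and make monic.
Reduced Gröbner basis: {p² - 1, q - 1, r - 1}.
Label its elements g_1 = p² - 1, g_2 = q - 1, g_3 = r - 1.

Reduce h = 3pq + 2qr + 1 modulo G:
  leading term pq: subtract (3p)·g_2 from 3pq + 2qr + 1 → 3p + 2qr + 1
  leading term p: no divisor's leading term divides it; move 3p to the remainder.
  leading term qr: subtract (2r)·g_2 from 2qr + 1 → 2r + 1
  leading term r: subtract (2)·g_3 from 2r + 1 → 3
  leading term 1: no divisor's leading term divides it; move 3 to the remainder.
  normal form = 3p + 3.
The normal form is nonzero, so h ∉ I. Since h minus its normal form lies in I, I + (h) = I + (n) where n = 3p + 3; decide whether this ideal is the whole ring.
Run Buchberger on G together with n (pairs among the g_i already reduce to 0 since G is a Gröbner basis):
g_1 = p² - 1, LT = p².
g_2 = q - 1, LT = q.
g_3 = r - 1, LT = r.
n = 3p + 3, LT = p.

The S-polynomials (S(g_1,g_2), S(g_1,g_3), S(g_1,n), S(g_2,g_3), S(g_2,n), S(g_3,n)) all reduce to 0 modulo the current basis, so we have a Gröbner basis.
Inter-reduce: drop elements whose leading term is divisible by another's, tail-reduce, and make monic.
Reduced Gröbner basis: {p + 1, q - 1, r - 1}.
The reduced Gröbner basis of I + (h) is {p + 1, q - 1, r - 1} ≠ {1}, a proper ideal, so the enlarged system stays consistent: h is independent of I, with normal form 3p + 3.

3pq + 2qr + 1 is independent of I; its normal form modulo I is 3p + 3.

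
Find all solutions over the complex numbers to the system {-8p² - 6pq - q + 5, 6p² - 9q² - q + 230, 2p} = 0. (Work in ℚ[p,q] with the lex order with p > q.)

{(0, 5)}

Compute a lex Gröbner basis by Buchberger's algorithm.
f_1 = -8p² - 6pq - q + 5, LT = p².
f_2 = 6p² - 9q² - q + 230, LT = p².
f_3 = 2p, LT = p.

S(f_1,f_2): lcm = p². S = ¾pq + 3/2q² + 7/24q - 935/24.
  reduce S modulo (f_1, f_2, f_3):
  remainder 3/2q² + 7/24q - 935/24 ≠ 0; add h_4 = 3/2q² + 7/24q - 935/24 to the basis.

S(f_1,f_3): lcm = p². S = ¾pq + ⅛q - ⅝.
  reduce S modulo (f_1, f_2, f_3, h_4):
  remainder ⅛q - ⅝ ≠ 0; add h_5 = ⅛q - ⅝ to the basis.

The other S-polynomials (S(f_2,f_3), S(f_1,h_4), S(f_2,h_4), S(f_3,h_4), S(f_1,h_5), S(f_2,h_5), S(f_3,h_5), S(h_4,h_5)) all reduce to 0 modulo the current basis, so we have a Gröbner basis.
Inter-reduce: drop elements whose leading term is divisible by another's, tail-reduce, and make monic.
Reduced Gröbner basis: {p, q - 5}.

Since the basis is lex-ordered, q - 5 is univariate in q. Its roots are {5}. Back-substituting each root into the other basis elements fixes the other coordinates.
  q = 5: the earlier basis element becomes p = 0, giving p = 0 — point (0, 5).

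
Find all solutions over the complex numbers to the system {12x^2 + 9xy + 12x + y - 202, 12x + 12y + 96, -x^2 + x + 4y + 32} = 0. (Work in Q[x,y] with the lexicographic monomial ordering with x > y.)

Compute a lex Gröbner basis by Buchberger's algorithm.
f_1 = 12x^2 + 9xy + 12x + y - 202, LT = x^2.
f_2 = 12x + 12y + 96, LT = x.
f_3 = -x^2 + x + 4y + 32, LT = x^2.

S(f_1,f_2): lcm = x^2. S = -1/4xy - 7x + 1/12y - 101/6.
  reduce S modulo (f_1, f_2, f_3):
  remainder 1/4y^2 + 109/12y + 235/6 ≠ 0; add h_4 = 1/4y^2 + 109/12y + 235/6 to the basis.

S(f_1,f_3): lcm = x^2. S = 3/4xy + 2x + 49/12y + 91/6.
  reduce S modulo (f_1, f_2, f_3, h_4):
  remainder 70/3y + 350/3 ≠ 0; add h_5 = 70/3y + 350/3 to the basis.

The other S-polynomials (S(f_2,f_3), S(f_1,h_4), S(f_2,h_4), S(f_3,h_4), S(f_1,h_5), S(f_2,h_5), S(f_3,h_5), S(h_4,h_5)) all reduce to 0 modulo the current basis, so we have a Gröbner basis.
Inter-reduce: drop elements whose leading term is divisible by another's, tail-reduce, and make monic.
Reduced Gröbner basis: {x + 3, y + 5}.

A lex Gröbner basis eliminates variables successively. Here y + 5 depends only on y, with roots {-5}; lifting each root through the earlier basis elements recovers the full solutions.
  y = -5: the earlier basis element becomes x + 3 = 0, giving x = -3 — point (-3, -5).

{(-3, -5)}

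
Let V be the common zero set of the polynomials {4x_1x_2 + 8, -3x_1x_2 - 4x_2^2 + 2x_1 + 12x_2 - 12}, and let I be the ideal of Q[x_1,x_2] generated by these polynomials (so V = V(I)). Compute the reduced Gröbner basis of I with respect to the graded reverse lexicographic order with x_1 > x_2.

f_1 = 4x_1x_2 + 8, LT = x_1x_2.
f_2 = -3x_1x_2 - 4x_2^2 + 2x_1 + 12x_2 - 12, LT = x_1x_2.

S(f_1,f_2): lcm = x_1x_2. S = -4/3x_2^2 + 2/3x_1 + 4x_2 - 2.
  leading term x_2^2: no divisor's leading term divides it; move -4/3x_2^2 to the remainder.
  leading term x_1: no divisor's leading term divides it; move 2/3x_1 to the remainder.
  leading term x_2: no divisor's leading term divides it; move 4x_2 to the remainder.
  leading term 1: no divisor's leading term divides it; move -2 to the remainder.
  remainder -4/3x_2^2 + 2/3x_1 + 4x_2 - 2 ≠ 0; add g_3 = -4/3x_2^2 + 2/3x_1 + 4x_2 - 2 to the basis.

S(f_1,g_3): lcm = x_1x_2^2. S = 1/2x_1^2 + 3x_1x_2 - 3/2x_1 + 2x_2.
  leading term x_1^2: no divisor's leading term divides it; move 1/2x_1^2 to the remainder.
  leading term x_1x_2: subtract (3/4)·f_1 from 3x_1x_2 - 3/2x_1 + 2x_2 → -3/2x_1 + 2x_2 - 6
  leading term x_1: no divisor's leading term divides it; move -3/2x_1 to the remainder.
  leading term x_2: no divisor's leading term divides it; move 2x_2 to the remainder.
  leading term 1: no divisor's leading term divides it; move -6 to the remainder.
  remainder 1/2x_1^2 - 3/2x_1 + 2x_2 - 6 ≠ 0; add g_4 = 1/2x_1^2 - 3/2x_1 + 2x_2 - 6 to the basis.

S(f_2,g_3): lcm = x_1x_2^2. S = 4/3x_2^3 + 1/2x_1^2 + 7/3x_1x_2 - 4x_2^2 - 3/2x_1 + 4x_2.
  leading term x_2^3: subtract (-x_2)·g_3 from 4/3x_2^3 + 1/2x_1^2 + 7/3x_1x_2 - 4x_2^2 - 3/2x_1 + 4x_2 → 1/2x_1^2 + 3x_1x_2 - 3/2x_1 + 2x_2
  leading term x_1^2: subtract (1)·g_4 from 1/2x_1^2 + 3x_1x_2 - 3/2x_1 + 2x_2 → 3x_1x_2 + 6
  leading term x_1x_2: subtract (3/4)·f_1 from 3x_1x_2 + 6 → 0
  remainder 0.

S(f_1,g_4): lcm = x_1^2x_2. S = 3x_1x_2 - 4x_2^2 + 2x_1 + 12x_2.
  leading term x_1x_2: subtract (3/4)·f_1 from 3x_1x_2 - 4x_2^2 + 2x_1 + 12x_2 → -4x_2^2 + 2x_1 + 12x_2 - 6
  leading term x_2^2: subtract (3)·g_3 from -4x_2^2 + 2x_1 + 12x_2 - 6 → 0
  remainder 0.

S(f_2,g_4): lcm = x_1^2x_2. S = 4/3x_1x_2^2 - 2/3x_1^2 - x_1x_2 - 4x_2^2 + 4x_1 + 12x_2.
  leading term x_1x_2^2: subtract (1/3x_2)·f_1 from 4/3x_1x_2^2 - 2/3x_1^2 - x_1x_2 - 4x_2^2 + 4x_1 + 12x_2 → -2/3x_1^2 - x_1x_2 - 4x_2^2 + 4x_1 + 28/3x_2
  leading term x_1^2: subtract (-4/3)·g_4 from -2/3x_1^2 - x_1x_2 - 4x_2^2 + 4x_1 + 28/3x_2 → -x_1x_2 - 4x_2^2 + 2x_1 + 12x_2 - 8
  leading term x_1x_2: subtract (-1/4)·f_1 from -x_1x_2 - 4x_2^2 + 2x_1 + 12x_2 - 8 → -4x_2^2 + 2x_1 + 12x_2 - 6
  leading term x_2^2: subtract (3)·g_3 from -4x_2^2 + 2x_1 + 12x_2 - 6 → 0
  remainder 0.

S(g_3,g_4): leading monomials are coprime, so the S-polynomial reduces to 0 (Buchberger's first criterion).
Every S-polynomial of the final basis reduces to 0, so we have a Gröbner basis.
Inter-reduce: drop elements whose leading term is divisible by another's, tail-reduce, and make monic.

G = {x_1^2 - 3x_1 + 4x_2 - 12, x_1x_2 + 2, x_2^2 - 1/2x_1 - 3x_2 + 3/2}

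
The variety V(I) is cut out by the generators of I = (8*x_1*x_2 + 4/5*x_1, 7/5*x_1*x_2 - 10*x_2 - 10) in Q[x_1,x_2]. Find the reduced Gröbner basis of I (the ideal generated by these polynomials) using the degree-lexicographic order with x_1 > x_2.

f_1 = 8*x_1*x_2 + 4/5*x_1, LT = x_1*x_2.
f_2 = 7/5*x_1*x_2 - 10*x_2 - 10, LT = x_1*x_2.

S(f_1,f_2): lcm = x_1*x_2. S = 1/10*x_1 + 50/7*x_2 + 50/7.
  leading term x_1: no divisor's leading term divides it; move 1/10*x_1 to the remainder.
  leading term x_2: no divisor's leading term divides it; move 50/7*x_2 to the remainder.
  leading term 1: no divisor's leading term divides it; move 50/7 to the remainder.
  remainder 1/10*x_1 + 50/7*x_2 + 50/7 ≠ 0; add g_3 = 1/10*x_1 + 50/7*x_2 + 50/7 to the basis.

S(f_1,g_3): lcm = x_1*x_2. S = -500/7*x_2**2 + 1/10*x_1 - 500/7*x_2.
  leading term x_2**2: no divisor's leading term divides it; move -500/7*x_2**2 to the remainder.
  leading term x_1: subtract (1)·g_3 from 1/10*x_1 - 500/7*x_2 → -550/7*x_2 - 50/7
  leading term x_2: no divisor's leading term divides it; move -550/7*x_2 to the remainder.
  leading term 1: no divisor's leading term divides it; move -50/7 to the remainder.
  remainder -500/7*x_2**2 - 550/7*x_2 - 50/7 ≠ 0; add g_4 = -500/7*x_2**2 - 550/7*x_2 - 50/7 to the basis.

The other S-polynomials (S(f_2,g_3), S(f_1,g_4), S(f_2,g_4), S(g_3,g_4)) all reduce to 0 modulo the current basis, so we have a Gröbner basis.
Inter-reduce: drop elements whose leading term is divisible by another's, tail-reduce, and make monic.

G = {x_2**2 + 11/10*x_2 + 1/10, x_1 + 500/7*x_2 + 500/7}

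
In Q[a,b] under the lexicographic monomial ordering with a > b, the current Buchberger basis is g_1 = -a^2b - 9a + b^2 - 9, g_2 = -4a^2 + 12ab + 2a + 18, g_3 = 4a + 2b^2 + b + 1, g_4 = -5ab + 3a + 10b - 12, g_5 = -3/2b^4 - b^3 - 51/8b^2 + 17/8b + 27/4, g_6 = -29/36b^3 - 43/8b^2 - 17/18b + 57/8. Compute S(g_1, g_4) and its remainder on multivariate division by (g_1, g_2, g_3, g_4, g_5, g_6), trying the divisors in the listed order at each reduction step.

S(g_1, g_4) = 3/5a^2 + 2ab + 33/5a - b^2 + 9; remainder on division = 4221/580b^2 - 519/1160b - 7923/1160.

lcm(LM(g_1), LM(g_4)) = a^2b.
S = (lcm/LT(g_1))·g_1 − (lcm/LT(g_4))·g_4 = 3/5a^2 + 2ab + 33/5a - b^2 + 9.
Reduce S modulo (g_1, g_2, g_3, g_4, g_5, g_6) in that order:
  leading term a^2: subtract (-3/20)·g_2 from 3/5a^2 + 2ab + 33/5a - b^2 + 9 → 19/5ab + 69/10a - b^2 + 117/10
  leading term ab: subtract (19/20b)·g_3 from 19/5ab + 69/10a - b^2 + 117/10 → 69/10a - 19/10b^3 - 39/20b^2 - 19/20b + 117/10
  leading term a: subtract (69/40)·g_3 from 69/10a - 19/10b^3 - 39/20b^2 - 19/20b + 117/10 → -19/10b^3 - 27/5b^2 - 107/40b + 399/40
  leading term b^3: subtract (342/145)·g_6 from -19/10b^3 - 27/5b^2 - 107/40b + 399/40 → 4221/580b^2 - 519/1160b - 7923/1160
  leading term b^2: no divisor's leading term divides it; move 4221/580b^2 to the remainder.
  leading term b: no divisor's leading term divides it; move -519/1160b to the remainder.
  leading term 1: no divisor's leading term divides it; move -7923/1160 to the remainder.
The remainder 4221/580b^2 - 519/1160b - 7923/1160 is nonzero, so it would be added as the next basis element.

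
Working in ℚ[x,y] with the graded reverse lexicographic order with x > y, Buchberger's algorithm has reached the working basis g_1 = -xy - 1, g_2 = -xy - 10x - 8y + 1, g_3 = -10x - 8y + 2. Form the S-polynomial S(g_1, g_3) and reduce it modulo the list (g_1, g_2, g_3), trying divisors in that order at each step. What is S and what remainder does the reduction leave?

S(g_1, g_3) = -⅘y² + ⅕y + 1; remainder on division = -⅘y² + ⅕y + 1.

lcm(LM(g_1), LM(g_3)) = xy.
S = (lcm/LT(g_1))·g_1 − (lcm/LT(g_3))·g_3 = -⅘y² + ⅕y + 1.
Reduce S modulo (g_1, g_2, g_3) in that order:
  leading term y²: no divisor's leading term divides it; move -⅘y² to the remainder.
  leading term y: no divisor's leading term divides it; move ⅕y to the remainder.
  leading term 1: no divisor's leading term divides it; move 1 to the remainder.
The remainder -⅘y² + ⅕y + 1 is nonzero, so it would be added as the next basis element.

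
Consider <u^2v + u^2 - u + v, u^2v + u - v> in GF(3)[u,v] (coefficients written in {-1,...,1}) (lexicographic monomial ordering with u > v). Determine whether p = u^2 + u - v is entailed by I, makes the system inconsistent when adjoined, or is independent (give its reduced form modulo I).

First compute the reduced Gröbner basis of I by Buchberger's algorithm.
f_1 = u^2v + u^2 - u + v, LT = u^2v.
f_2 = u^2v + u - v, LT = u^2v.

S(f_1,f_2): lcm = u^2v. S = u^2 + u - v.
  reduce S modulo (f_1, f_2):
  remainder u^2 + u - v ≠ 0; add h_3 = u^2 + u - v to the basis.

S(f_1,h_3): lcm = u^2v. S = u^2 - uv - u + v^2 + v.
  reduce S modulo (f_1, f_2, h_3):
  remainder -uv + u + v^2 - v ≠ 0; add h_4 = -uv + u + v^2 - v to the basis.

S(f_1,h_4): lcm = u^2v. S = -u^2 + uv^2 - uv - u + v.
  reduce S modulo (f_1, f_2, h_3, h_4):
  remainder v^3 - v^2 ≠ 0; add h_5 = v^3 - v^2 to the basis.

The other S-polynomials (S(f_2,h_3), S(f_2,h_4), S(h_3,h_4), S(f_1,h_5), S(f_2,h_5), S(h_3,h_5), S(h_4,h_5)) all reduce to 0 modulo the current basis, so we have a Gröbner basis.
Inter-reduce: drop elements whose leading term is divisible by another's, tail-reduce, and make monic.
Reduced Gröbner basis: {u^2 + u - v, uv - u - v^2 + v, v^3 - v^2}.
Label its elements g_1 = u^2 + u - v, g_2 = uv - u - v^2 + v, g_3 = v^3 - v^2.

Reduce p = u^2 + u - v modulo G:
  leading term u^2: subtract (1)·g_1 from u^2 + u - v → 0
  normal form = 0.
Since the normal form is 0, p ∈ I.

The remainder on division by a Gröbner basis is unique — it is the normal form.

u^2 + u - v lies in I (it reduces to 0).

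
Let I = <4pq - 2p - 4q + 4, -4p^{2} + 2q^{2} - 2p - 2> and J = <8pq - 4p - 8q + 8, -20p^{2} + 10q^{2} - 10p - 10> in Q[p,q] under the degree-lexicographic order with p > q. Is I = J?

Since reduced Gröbner bases are canonical representatives of ideals under a given ordering, it suffices to compute and compare them.
Buchberger on the first generating set:
f_1 = 4pq - 2p - 4q + 4, LT = pq.
f_2 = -4p^{2} + 2q^{2} - 2p - 2, LT = p^{2}.

S(f_1,f_2): lcm = p^{2}q. S = \tfrac{1}{2}q^{3} - \tfrac{1}{2}p^{2} - \tfrac{3}{2}pq + p - \tfrac{1}{2}q.
  reduce S modulo (f_1, f_2):
  remainder \tfrac{1}{2}q^{3} - \tfrac{1}{4}q^{2} + \tfrac{1}{2}p - 2q + \tfrac{7}{4} ≠ 0; add g_3 = \tfrac{1}{2}q^{3} - \tfrac{1}{4}q^{2} + \tfrac{1}{2}p - 2q + \tfrac{7}{4} to the basis.

The other S-polynomials (S(f_1,g_3), S(f_2,g_3)) all reduce to 0 modulo the current basis, so we have a Gröbner basis.
Inter-reduce: drop elements whose leading term is divisible by another's, tail-reduce, and make monic.
Reduced Gröbner basis: {q^{3} - \tfrac{1}{2}q^{2} + p - 4q + \tfrac{7}{2}, p^{2} - \tfrac{1}{2}q^{2} + \tfrac{1}{2}p + \tfrac{1}{2}, pq - \tfrac{1}{2}p - q + 1}.

Buchberger on the second generating set:
h_1 = 8pq - 4p - 8q + 8, LT = pq.
h_2 = -20p^{2} + 10q^{2} - 10p - 10, LT = p^{2}.

S(h_1,h_2): lcm = p^{2}q. S = \tfrac{1}{2}q^{3} - \tfrac{1}{2}p^{2} - \tfrac{3}{2}pq + p - \tfrac{1}{2}q.
  reduce S modulo (h_1, h_2):
  remainder \tfrac{1}{2}q^{3} - \tfrac{1}{4}q^{2} + \tfrac{1}{2}p - 2q + \tfrac{7}{4} ≠ 0; add k_3 = \tfrac{1}{2}q^{3} - \tfrac{1}{4}q^{2} + \tfrac{1}{2}p - 2q + \tfrac{7}{4} to the basis.

The other S-polynomials (S(h_1,k_3), S(h_2,k_3)) all reduce to 0 modulo the current basis, so we have a Gröbner basis.
Inter-reduce: drop elements whose leading term is divisible by another's, tail-reduce, and make monic.
Reduced Gröbner basis: {q^{3} - \tfrac{1}{2}q^{2} + p - 4q + \tfrac{7}{2}, p^{2} - \tfrac{1}{2}q^{2} + \tfrac{1}{2}p + \tfrac{1}{2}, pq - \tfrac{1}{2}p - q + 1}.

These coincide, so the ideals are equal.

Yes, the ideals are equal.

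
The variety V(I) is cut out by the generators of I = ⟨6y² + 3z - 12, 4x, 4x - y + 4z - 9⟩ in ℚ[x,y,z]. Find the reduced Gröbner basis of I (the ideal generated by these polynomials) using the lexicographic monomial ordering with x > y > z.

G = {x, y - 4z + 9, z² - 143/32z + 79/16}

f_1 = 6y² + 3z - 12, LT = y².
f_2 = 4x, LT = x.
f_3 = 4x - y + 4z - 9, LT = x.

S(f_2,f_3): lcm = x. S = ¼y - z + 9/4.
  leading term y: no divisor's leading term divides it; move ¼y to the remainder.
  leading term z: no divisor's leading term divides it; move -z to the remainder.
  leading term 1: no divisor's leading term divides it; move 9/4 to the remainder.
  remainder ¼y - z + 9/4 ≠ 0; add g_4 = ¼y - z + 9/4 to the basis.

S(f_1,g_4): lcm = y². S = 4yz - 9y + ½z - 2.
  leading term yz: subtract (16z)·g_4 from 4yz - 9y + ½z - 2 → -9y + 16z² - 71/2z - 2
  leading term y: subtract (-36)·g_4 from -9y + 16z² - 71/2z - 2 → 16z² - 143/2z + 79
  leading term z²: no divisor's leading term divides it; move 16z² to the remainder.
  leading term z: no divisor's leading term divides it; move -143/2z to the remainder.
  leading term 1: no divisor's leading term divides it; move 79 to the remainder.
  remainder 16z² - 143/2z + 79 ≠ 0; add g_5 = 16z² - 143/2z + 79 to the basis.

The other S-polynomials (S(f_1,f_2), S(f_1,f_3), S(f_2,g_4), S(f_3,g_4), S(f_1,g_5), S(f_2,g_5), S(f_3,g_5), S(g_4,g_5)) all reduce to 0 modulo the current basis, so we have a Gröbner basis.
Inter-reduce: drop elements whose leading term is divisible by another's, tail-reduce, and make monic.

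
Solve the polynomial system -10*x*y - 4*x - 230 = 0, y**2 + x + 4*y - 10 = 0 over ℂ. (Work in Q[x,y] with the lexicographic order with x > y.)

Compute a lex Gröbner basis by Buchberger's algorithm.
f_1 = -10*x*y - 4*x - 230, LT = x*y.
f_2 = x + y**2 + 4*y - 10, LT = x.

S(f_1,f_2): lcm = x*y. S = 2/5*x - y**3 - 4*y**2 + 10*y + 23.
  leading term x: subtract (2/5)·f_2 from 2/5*x - y**3 - 4*y**2 + 10*y + 23 → -y**3 - 22/5*y**2 + 42/5*y + 27
  leading term y**3: no divisor's leading term divides it; move -y**3 to the remainder.
  leading term y**2: no divisor's leading term divides it; move -22/5*y**2 to the remainder.
  leading term y: no divisor's leading term divides it; move 42/5*y to the remainder.
  leading term 1: no divisor's leading term divides it; move 27 to the remainder.
  remainder -y**3 - 22/5*y**2 + 42/5*y + 27 ≠ 0; add h_3 = -y**3 - 22/5*y**2 + 42/5*y + 27 to the basis.

The other S-polynomials (S(f_1,h_3), S(f_2,h_3)) all reduce to 0 modulo the current basis, so we have a Gröbner basis.
Inter-reduce: drop elements whose leading term is divisible by another's, tail-reduce, and make monic.
Reduced Gröbner basis: {x + y**2 + 4*y - 10, y**3 + 22/5*y**2 - 42/5*y - 27}.

Since the basis is lex-ordered, y**3 + 22/5*y**2 - 42/5*y - 27 is univariate in y. Its roots are {-5, 3/10 - 3*sqrt(61)/10, 3/10 + 3*sqrt(61)/10}. Back-substituting each root into the other basis elements fixes the other coordinates.
  y = -5: the earlier basis element becomes x - 5 = 0, giving x = 5 — point (5, -5).
  y = 3/10 - 3*sqrt(61)/10: the earlier basis element becomes x - 69*sqrt(61)/50 - 161/50 = 0, giving x = 161/50 + 69*sqrt(61)/50 — point (161/50 + 69*sqrt(61)/50, 3/10 - 3*sqrt(61)/10).
  y = 3/10 + 3*sqrt(61)/10: the earlier basis element becomes x - 161/50 + 69*sqrt(61)/50 = 0, giving x = 161/50 - 69*sqrt(61)/50 — point (161/50 - 69*sqrt(61)/50, 3/10 + 3*sqrt(61)/10).
Check: every point annihilates each of the original generators.

{(5, -5), (161/50 + 69*sqrt(61)/50, 3/10 - 3*sqrt(61)/10), (161/50 - 69*sqrt(61)/50, 3/10 + 3*sqrt(61)/10)}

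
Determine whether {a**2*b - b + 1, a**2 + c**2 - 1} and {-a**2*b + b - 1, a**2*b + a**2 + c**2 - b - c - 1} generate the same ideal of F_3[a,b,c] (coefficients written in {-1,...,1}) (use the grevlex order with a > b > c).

No, the ideals differ.

Since reduced Gröbner bases are canonical representatives of ideals under a given ordering, it suffices to compute and compare them.
Buchberger on the first generating set:
f_1 = a**2*b - b + 1, LT = a**2*b.
f_2 = a**2 + c**2 - 1, LT = a**2.

S(f_1,f_2): lcm = a**2*b. S = -b*c**2 + 1.
  reduce S modulo (f_1, f_2):
  remainder -b*c**2 + 1 ≠ 0; add g_3 = -b*c**2 + 1 to the basis.

The other S-polynomials (S(f_1,g_3), S(f_2,g_3)) all reduce to 0 modulo the current basis, so we have a Gröbner basis.
Inter-reduce: drop elements whose leading term is divisible by another's, tail-reduce, and make monic.
Reduced Gröbner basis: {b*c**2 - 1, a**2 + c**2 - 1}.

Buchberger on the second generating set:
h_1 = -a**2*b + b - 1, LT = a**2*b.
h_2 = a**2*b + a**2 + c**2 - b - c - 1, LT = a**2*b.

S(h_1,h_2): lcm = a**2*b. S = -a**2 - c**2 + c - 1.
  reduce S modulo (h_1, h_2):
  remainder -a**2 - c**2 + c - 1 ≠ 0; add k_3 = -a**2 - c**2 + c - 1 to the basis.

S(h_1,k_3): lcm = a**2*b. S = -b*c**2 + b*c + b + 1.
  reduce S modulo (h_1, h_2, k_3):
  remainder -b*c**2 + b*c + b + 1 ≠ 0; add k_4 = -b*c**2 + b*c + b + 1 to the basis.

The other S-polynomials (S(h_2,k_3), S(h_1,k_4), S(h_2,k_4), S(k_3,k_4)) all reduce to 0 modulo the current basis, so we have a Gröbner basis.
Inter-reduce: drop elements whose leading term is divisible by another's, tail-reduce, and make monic.
Reduced Gröbner basis: {b*c**2 - b*c - b - 1, a**2 + c**2 - c + 1}.

These differ, so the ideals are not equal.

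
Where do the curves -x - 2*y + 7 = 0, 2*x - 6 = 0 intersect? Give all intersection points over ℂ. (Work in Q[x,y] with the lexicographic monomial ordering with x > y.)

Compute a lex Gröbner basis by Buchberger's algorithm.
f_1 = -x - 2*y + 7, LT = x.
f_2 = 2*x - 6, LT = x.

S(f_1,f_2): lcm = x. S = 2*y - 4.
  leading term y: no divisor's leading term divides it; move 2*y to the remainder.
  leading term 1: no divisor's leading term divides it; move -4 to the remainder.
  remainder 2*y - 4 ≠ 0; add h_3 = 2*y - 4 to the basis.

The other S-polynomials (S(f_1,h_3), S(f_2,h_3)) all reduce to 0 modulo the current basis, so we have a Gröbner basis.
Inter-reduce: drop elements whose leading term is divisible by another's, tail-reduce, and make monic.
Reduced Gröbner basis: {x - 3, y - 2}.

The lex basis is triangular: the last element involves only y. Solving y - 2 = 0 gives y ∈ {2}; substituting each value into the earlier elements determines the remaining variables.
  y = 2: the earlier basis element becomes x - 3 = 0, giving x = 3 — point (3, 2).
Check: every point annihilates each of the original generators.
A lex Gröbner basis triangularizes the system, enabling back-substitution.

{(3, 2)}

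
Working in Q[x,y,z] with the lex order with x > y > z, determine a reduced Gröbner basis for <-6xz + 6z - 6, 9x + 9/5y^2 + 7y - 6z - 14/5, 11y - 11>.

f_1 = -6xz + 6z - 6, LT = xz.
f_2 = 9x + 9/5y^2 + 7y - 6z - 14/5, LT = x.
f_3 = 11y - 11, LT = y.

S(f_1,f_2): lcm = xz. S = -1/5y^2z - 7/9yz + 2/3z^2 - 31/45z + 1.
  leading term y^2z: subtract (-1/55yz)·f_3 from -1/5y^2z - 7/9yz + 2/3z^2 - 31/45z + 1 → -44/45yz + 2/3z^2 - 31/45z + 1
  leading term yz: subtract (-4/45z)·f_3 from -44/45yz + 2/3z^2 - 31/45z + 1 → 2/3z^2 - 5/3z + 1
  leading term z^2: no divisor's leading term divides it; move 2/3z^2 to the remainder.
  leading term z: no divisor's leading term divides it; move -5/3z to the remainder.
  leading term 1: no divisor's leading term divides it; move 1 to the remainder.
  remainder 2/3z^2 - 5/3z + 1 ≠ 0; add g_4 = 2/3z^2 - 5/3z + 1 to the basis.

S(f_1,f_3): leading monomials are coprime, so the S-polynomial reduces to 0 (Buchberger's first criterion).
S(f_2,f_3): leading monomials are coprime, so the S-polynomial reduces to 0 (Buchberger's first criterion).
S(f_1,g_4): lcm = xz^2. S = 5/2xz - 3/2x - z^2 + z.
  leading term xz: subtract (-5/12)·f_1 from 5/2xz - 3/2x - z^2 + z → -3/2x - z^2 + 7/2z - 5/2
  leading term x: subtract (-1/6)·f_2 from -3/2x - z^2 + 7/2z - 5/2 → 3/10y^2 + 7/6y - z^2 + 5/2z - 89/30
  leading term y^2: subtract (3/110y)·f_3 from 3/10y^2 + 7/6y - z^2 + 5/2z - 89/30 → 22/15y - z^2 + 5/2z - 89/30
  leading term y: subtract (2/15)·f_3 from 22/15y - z^2 + 5/2z - 89/30 → -z^2 + 5/2z - 3/2
  leading term z^2: subtract (-3/2)·g_4 from -z^2 + 5/2z - 3/2 → 0
  remainder 0.

S(f_2,g_4): leading monomials are coprime, so the S-polynomial reduces to 0 (Buchberger's first criterion).
S(f_3,g_4): leading monomials are coprime, so the S-polynomial reduces to 0 (Buchberger's first criterion).
Every S-polynomial of the final basis reduces to 0, so we have a Gröbner basis.
Inter-reduce: drop elements whose leading term is divisible by another's, tail-reduce, and make monic.

G = {x - 2/3z + 2/3, y - 1, z^2 - 5/2z + 3/2}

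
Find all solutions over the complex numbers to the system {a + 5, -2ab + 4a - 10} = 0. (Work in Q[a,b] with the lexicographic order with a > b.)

{(-5, 3)}

Compute a lex Gröbner basis by Buchberger's algorithm.
f_1 = a + 5, LT = a.
f_2 = -2ab + 4a - 10, LT = ab.

S(f_1,f_2): lcm = ab. S = 2a + 5b - 5.
  reduce S modulo (f_1, f_2):
  remainder 5b - 15 ≠ 0; add h_3 = 5b - 15 to the basis.

The other S-polynomials (S(f_1,h_3), S(f_2,h_3)) all reduce to 0 modulo the current basis, so we have a Gröbner basis.
Inter-reduce: drop elements whose leading term is divisible by another's, tail-reduce, and make monic.
Reduced Gröbner basis: {a + 5, b - 3}.

From the last basis element, b - 3 = 0, so b takes values in {3}. Each choice, substituted upward through the basis, yields the corresponding point(s) of the solution set.
  b = 3: the earlier basis element becomes a + 5 = 0, giving a = -5 — point (-5, 3).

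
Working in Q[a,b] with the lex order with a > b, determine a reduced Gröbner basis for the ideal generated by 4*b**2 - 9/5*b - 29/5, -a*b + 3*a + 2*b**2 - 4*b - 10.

G = {a - 82/31*b - 113/31, b**2 - 9/20*b - 29/20}

f_1 = 4*b**2 - 9/5*b - 29/5, LT = b**2.
f_2 = -a*b + 3*a + 2*b**2 - 4*b - 10, LT = a*b.

S(f_1,f_2): lcm = a*b**2. S = 51/20*a*b - 29/20*a + 2*b**3 - 4*b**2 - 10*b.
  leading term a*b: subtract (-51/20)·f_2 from 51/20*a*b - 29/20*a + 2*b**3 - 4*b**2 - 10*b → 31/5*a + 2*b**3 + 11/10*b**2 - 101/5*b - 51/2
  leading term a: no divisor's leading term divides it; move 31/5*a to the remainder.
  leading term b**3: subtract (1/2*b)·f_1 from 2*b**3 + 11/10*b**2 - 101/5*b - 51/2 → 2*b**2 - 173/10*b - 51/2
  leading term b**2: subtract (1/2)·f_1 from 2*b**2 - 173/10*b - 51/2 → -82/5*b - 113/5
  leading term b: no divisor's leading term divides it; move -82/5*b to the remainder.
  leading term 1: no divisor's leading term divides it; move -113/5 to the remainder.
  remainder 31/5*a - 82/5*b - 113/5 ≠ 0; add g_3 = 31/5*a - 82/5*b - 113/5 to the basis.

S(f_1,g_3): leading monomials are coprime, so the S-polynomial reduces to 0 (Buchberger's first criterion).
S(f_2,g_3): lcm = a*b. S = -3*a + 20/31*b**2 + 237/31*b + 10.
  leading term a: subtract (-15/31)·g_3 from -3*a + 20/31*b**2 + 237/31*b + 10 → 20/31*b**2 - 9/31*b - 29/31
  leading term b**2: subtract (5/31)·f_1 from 20/31*b**2 - 9/31*b - 29/31 → 0
  remainder 0.

Every S-polynomial of the final basis reduces to 0, so we have a Gröbner basis.
Inter-reduce: drop elements whose leading term is divisible by another's, tail-reduce, and make monic.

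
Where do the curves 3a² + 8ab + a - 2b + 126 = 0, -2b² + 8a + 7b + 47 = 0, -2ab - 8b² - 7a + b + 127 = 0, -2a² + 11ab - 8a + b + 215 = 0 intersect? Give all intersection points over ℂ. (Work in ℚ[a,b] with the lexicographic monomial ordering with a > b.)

Compute a lex Gröbner basis by Buchberger's algorithm.
f_1 = 3a² + 8ab + a - 2b + 126, LT = a².
f_2 = 8a - 2b² + 7b + 47, LT = a.
f_3 = -2ab - 7a - 8b² + b + 127, LT = ab.
f_4 = -2a² + 11ab - 8a + b + 215, LT = a².

S(f_1,f_2): lcm = a². S = ¼ab² + 43/24ab - 133/24a - ⅔b + 42.
  leading term ab²: subtract (1/32b²)·f_2 from ¼ab² + 43/24ab - 133/24a - ⅔b + 42 → 43/24ab - 133/24a + 1/16b⁴ - 7/32b³ - 47/32b² - ⅔b + 42
  leading term ab: subtract (43/192b)·f_2 from 43/24ab - 133/24a + 1/16b⁴ - 7/32b³ - 47/32b² - ⅔b + 42 → -133/24a + 1/16b⁴ + 11/48b³ - 583/192b² - 2149/192b + 42
  leading term a: subtract (-133/192)·f_2 from -133/24a + 1/16b⁴ + 11/48b³ - 583/192b² - 2149/192b + 42 → 1/16b⁴ + 11/48b³ - 283/64b² - 203/32b + 14315/192
  leading term b⁴: no divisor's leading term divides it; move 1/16b⁴ to the remainder.
  leading term b³: no divisor's leading term divides it; move 11/48b³ to the remainder.
  leading term b²: no divisor's leading term divides it; move -283/64b² to the remainder.
  leading term b: no divisor's leading term divides it; move -203/32b to the remainder.
  leading term 1: no divisor's leading term divides it; move 14315/192 to the remainder.
  remainder 1/16b⁴ + 11/48b³ - 283/64b² - 203/32b + 14315/192 ≠ 0; add h_5 = 1/16b⁴ + 11/48b³ - 283/64b² - 203/32b + 14315/192 to the basis.

S(f_1,f_3): lcm = a²b. S = -7/2a² - 4/3ab² + ⅚ab + 127/2a - ⅔b² + 42b.
  leading term a²: subtract (-7/6)·f_1 from -7/2a² - 4/3ab² + ⅚ab + 127/2a - ⅔b² + 42b → -4/3ab² + 61/6ab + 194/3a - ⅔b² + 119/3b + 147
  leading term ab²: subtract (-⅙b²)·f_2 from -4/3ab² + 61/6ab + 194/3a - ⅔b² + 119/3b + 147 → 61/6ab + 194/3a - ⅓b⁴ + 7/6b³ + 43/6b² + 119/3b + 147
  leading term ab: subtract (61/48b)·f_2 from 61/6ab + 194/3a - ⅓b⁴ + 7/6b³ + 43/6b² + 119/3b + 147 → 194/3a - ⅓b⁴ + 89/24b³ - 83/48b² - 321/16b + 147
  leading term a: subtract (97/12)·f_2 from 194/3a - ⅓b⁴ + 89/24b³ - 83/48b² - 321/16b + 147 → -⅓b⁴ + 89/24b³ + 231/16b² - 3679/48b - 2795/12
  leading term b⁴: subtract (-16/3)·h_5 from -⅓b⁴ + 89/24b³ + 231/16b² - 3679/48b - 2795/12 → 355/72b³ - 439/48b² - 5303/48b + 2965/18
  leading term b³: no divisor's leading term divides it; move 355/72b³ to the remainder.
  leading term b²: no divisor's leading term divides it; move -439/48b² to the remainder.
  leading term b: no divisor's leading term divides it; move -5303/48b to the remainder.
  leading term 1: no divisor's leading term divides it; move 2965/18 to the remainder.
  remainder 355/72b³ - 439/48b² - 5303/48b + 2965/18 ≠ 0; add h_6 = 355/72b³ - 439/48b² - 5303/48b + 2965/18 to the basis.

S(f_1,f_4): lcm = a². S = 49/6ab - 11/3a - ⅙b + 299/2.
  leading term ab: subtract (49/48b)·f_2 from 49/6ab - 11/3a - ⅙b + 299/2 → -11/3a + 49/24b³ - 343/48b² - 2311/48b + 299/2
  leading term a: subtract (-11/24)·f_2 from -11/3a + 49/24b³ - 343/48b² - 2311/48b + 299/2 → 49/24b³ - 129/16b² - 719/16b + 4105/24
  leading term b³: subtract (147/355)·h_6 from 49/24b³ - 129/16b² - 719/16b + 4105/24 → -6071/1420b² + 2301/2840b + 58409/568
  leading term b²: no divisor's leading term divides it; move -6071/1420b² to the remainder.
  leading term b: no divisor's leading term divides it; move 2301/2840b to the remainder.
  leading term 1: no divisor's leading term divides it; move 58409/568 to the remainder.
  remainder -6071/1420b² + 2301/2840b + 58409/568 ≠ 0; add h_7 = -6071/1420b² + 2301/2840b + 58409/568 to the basis.

S(f_2,f_3): lcm = ab. S = -7/2a - ¼b³ - 25/8b² + 51/8b + 127/2.
  leading term a: subtract (-7/16)·f_2 from -7/2a - ¼b³ - 25/8b² + 51/8b + 127/2 → -¼b³ - 4b² + 151/16b + 1345/16
  leading term b³: subtract (-18/355)·h_6 from -¼b³ - 4b² + 151/16b + 1345/16 → -12677/2840b² + 21787/5680b + 104983/1136
  leading term b²: subtract (12677/12142)·h_7 from -12677/2840b² + 21787/5680b + 104983/1136 → 5585/1868b - 27925/1868
  leading term b: no divisor's leading term divides it; move 5585/1868b to the remainder.
  leading term 1: no divisor's leading term divides it; move -27925/1868 to the remainder.
  remainder 5585/1868b - 27925/1868 ≠ 0; add h_8 = 5585/1868b - 27925/1868 to the basis.

The other S-polynomials (S(f_2,f_4), S(f_3,f_4), S(f_1,h_5), S(f_2,h_5), S(f_3,h_5), S(f_4,h_5), S(f_1,h_6), S(f_2,h_6), S(f_3,h_6), S(f_4,h_6), S(h_5,h_6), S(f_1,h_7), S(f_2,h_7), S(f_3,h_7), S(f_4,h_7), S(h_5,h_7), S(h_6,h_7), S(f_1,h_8), S(f_2,h_8), S(f_3,h_8), S(f_4,h_8), S(h_5,h_8), S(h_6,h_8), S(h_7,h_8)) all reduce to 0 modulo the current basis, so we have a Gröbner basis.
Inter-reduce: drop elements whose leading term is divisible by another's, tail-reduce, and make monic.
Reduced Gröbner basis: {a + 4, b - 5}.

From the last basis element, b - 5 = 0, so b takes values in {5}. Each choice, substituted upward through the basis, yields the corresponding point(s) of the solution set.
  b = 5: the earlier basis element becomes a + 4 = 0, giving a = -4 — point (-4, 5).
Substituting each solution back into the original system confirms all equations vanish.

{(-4, 5)}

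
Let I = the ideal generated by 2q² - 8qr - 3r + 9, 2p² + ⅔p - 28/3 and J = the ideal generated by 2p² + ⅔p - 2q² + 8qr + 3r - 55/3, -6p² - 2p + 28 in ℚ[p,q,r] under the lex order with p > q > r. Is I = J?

Yes, the ideals are equal.

Since reduced Gröbner bases are canonical representatives of ideals under a given ordering, it suffices to compute and compare them.
Buchberger on the first generating set:
f_1 = 2q² - 8qr - 3r + 9, LT = q².
f_2 = 2p² + ⅔p - 28/3, LT = p².

The S-polynomials (S(f_1,f_2)) all reduce to 0 modulo the current basis, so we have a Gröbner basis.
Inter-reduce: drop elements whose leading term is divisible by another's, tail-reduce, and make monic.
Reduced Gröbner basis: {p² + ⅓p - 14/3, q² - 4qr - 3/2r + 9/2}.

Buchberger on the second generating set:
h_1 = 2p² + ⅔p - 2q² + 8qr + 3r - 55/3, LT = p².
h_2 = -6p² - 2p + 28, LT = p².

S(h_1,h_2): lcm = p². S = -q² + 4qr + 3/2r - 9/2.
  leading term q²: no divisor's leading term divides it; move -q² to the remainder.
  leading term qr: no divisor's leading term divides it; move 4qr to the remainder.
  leading term r: no divisor's leading term divides it; move 3/2r to the remainder.
  leading term 1: no divisor's leading term divides it; move -9/2 to the remainder.
  remainder -q² + 4qr + 3/2r - 9/2 ≠ 0; add k_3 = -q² + 4qr + 3/2r - 9/2 to the basis.

The other S-polynomials (S(h_1,k_3), S(h_2,k_3)) all reduce to 0 modulo the current basis, so we have a Gröbner basis.
Inter-reduce: drop elements whose leading term is divisible by another's, tail-reduce, and make monic.
Reduced Gröbner basis: {p² + ⅓p - 14/3, q² - 4qr - 3/2r + 9/2}.

The two bases agree; hence the ideals are identical.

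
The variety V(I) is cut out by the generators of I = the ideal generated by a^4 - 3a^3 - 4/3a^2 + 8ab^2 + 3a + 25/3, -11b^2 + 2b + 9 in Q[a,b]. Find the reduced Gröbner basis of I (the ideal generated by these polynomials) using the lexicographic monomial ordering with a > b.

f_1 = a^4 - 3a^3 - 4/3a^2 + 8ab^2 + 3a + 25/3, LT = a^4.
f_2 = -11b^2 + 2b + 9, LT = b^2.

The S-polynomials (S(f_1,f_2)) all reduce to 0 modulo the current basis, so we have a Gröbner basis.

G = {a^4 - 3a^3 - 4/3a^2 + 16/11ab + 105/11a + 25/3, b^2 - 2/11b - 9/11}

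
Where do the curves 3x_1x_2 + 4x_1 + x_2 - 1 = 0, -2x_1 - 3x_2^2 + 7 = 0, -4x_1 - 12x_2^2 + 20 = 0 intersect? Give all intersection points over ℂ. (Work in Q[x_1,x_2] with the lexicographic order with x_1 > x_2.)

Compute a lex Gröbner basis by Buchberger's algorithm.
f_1 = 3x_1x_2 + 4x_1 + x_2 - 1, LT = x_1x_2.
f_2 = -2x_1 - 3x_2^2 + 7, LT = x_1.
f_3 = -4x_1 - 12x_2^2 + 20, LT = x_1.

S(f_1,f_2): lcm = x_1x_2. S = 4/3x_1 - 3/2x_2^3 + 23/6x_2 - 1/3.
  leading term x_1: subtract (-2/3)·f_2 from 4/3x_1 - 3/2x_2^3 + 23/6x_2 - 1/3 → -3/2x_2^3 - 2x_2^2 + 23/6x_2 + 13/3
  leading term x_2^3: no divisor's leading term divides it; move -3/2x_2^3 to the remainder.
  leading term x_2^2: no divisor's leading term divides it; move -2x_2^2 to the remainder.
  leading term x_2: no divisor's leading term divides it; move 23/6x_2 to the remainder.
  leading term 1: no divisor's leading term divides it; move 13/3 to the remainder.
  remainder -3/2x_2^3 - 2x_2^2 + 23/6x_2 + 13/3 ≠ 0; add h_4 = -3/2x_2^3 - 2x_2^2 + 23/6x_2 + 13/3 to the basis.

S(f_1,f_3): lcm = x_1x_2. S = 4/3x_1 - 3x_2^3 + 16/3x_2 - 1/3.
  leading term x_1: subtract (-2/3)·f_2 from 4/3x_1 - 3x_2^3 + 16/3x_2 - 1/3 → -3x_2^3 - 2x_2^2 + 16/3x_2 + 13/3
  leading term x_2^3: subtract (2)·h_4 from -3x_2^3 - 2x_2^2 + 16/3x_2 + 13/3 → 2x_2^2 - 7/3x_2 - 13/3
  leading term x_2^2: no divisor's leading term divides it; move 2x_2^2 to the remainder.
  leading term x_2: no divisor's leading term divides it; move -7/3x_2 to the remainder.
  leading term 1: no divisor's leading term divides it; move -13/3 to the remainder.
  remainder 2x_2^2 - 7/3x_2 - 13/3 ≠ 0; add h_5 = 2x_2^2 - 7/3x_2 - 13/3 to the basis.

S(f_2,f_3): lcm = x_1. S = -3/2x_2^2 + 3/2.
  leading term x_2^2: subtract (-3/4)·h_5 from -3/2x_2^2 + 3/2 → -7/4x_2 - 7/4
  leading term x_2: no divisor's leading term divides it; move -7/4x_2 to the remainder.
  leading term 1: no divisor's leading term divides it; move -7/4 to the remainder.
  remainder -7/4x_2 - 7/4 ≠ 0; add h_6 = -7/4x_2 - 7/4 to the basis.

The other S-polynomials (S(f_1,h_4), S(f_2,h_4), S(f_3,h_4), S(f_1,h_5), S(f_2,h_5), S(f_3,h_5), S(h_4,h_5), S(f_1,h_6), S(f_2,h_6), S(f_3,h_6), S(h_4,h_6), S(h_5,h_6)) all reduce to 0 modulo the current basis, so we have a Gröbner basis.
Inter-reduce: drop elements whose leading term is divisible by another's, tail-reduce, and make monic.
Reduced Gröbner basis: {x_1 - 2, x_2 + 1}.

A lex Gröbner basis eliminates variables successively. Here x_2 + 1 depends only on x_2, with roots {-1}; lifting each root through the earlier basis elements recovers the full solutions.
  x_2 = -1: the earlier basis element becomes x_1 - 2 = 0, giving x_1 = 2 — point (2, -1).

{(2, -1)}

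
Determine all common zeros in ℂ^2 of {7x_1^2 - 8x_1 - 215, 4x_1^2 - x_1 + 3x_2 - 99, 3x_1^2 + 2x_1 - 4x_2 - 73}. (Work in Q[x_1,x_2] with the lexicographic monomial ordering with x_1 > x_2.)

{(-5, -2)}

Compute a lex Gröbner basis by Buchberger's algorithm.
f_1 = 7x_1^2 - 8x_1 - 215, LT = x_1^2.
f_2 = 4x_1^2 - x_1 + 3x_2 - 99, LT = x_1^2.
f_3 = 3x_1^2 + 2x_1 - 4x_2 - 73, LT = x_1^2.

S(f_1,f_2): lcm = x_1^2. S = -25/28x_1 - 3/4x_2 - 167/28.
  reduce S modulo (f_1, f_2, f_3):
  remainder -25/28x_1 - 3/4x_2 - 167/28 ≠ 0; add h_4 = -25/28x_1 - 3/4x_2 - 167/28 to the basis.

S(f_1,f_3): lcm = x_1^2. S = -38/21x_1 + 4/3x_2 - 134/21.
  reduce S modulo (f_1, f_2, f_3, h_4):
  remainder 214/75x_2 + 428/75 ≠ 0; add h_5 = 214/75x_2 + 428/75 to the basis.

The other S-polynomials (S(f_2,f_3), S(f_1,h_4), S(f_2,h_4), S(f_3,h_4), S(f_1,h_5), S(f_2,h_5), S(f_3,h_5), S(h_4,h_5)) all reduce to 0 modulo the current basis, so we have a Gröbner basis.
Inter-reduce: drop elements whose leading term is divisible by another's, tail-reduce, and make monic.
Reduced Gröbner basis: {x_1 + 5, x_2 + 2}.

Since the basis is lex-ordered, x_2 + 2 is univariate in x_2. Its roots are {-2}. Back-substituting each root into the other basis elements fixes the other coordinates.
  x_2 = -2: the earlier basis element becomes x_1 + 5 = 0, giving x_1 = -5 — point (-5, -2).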